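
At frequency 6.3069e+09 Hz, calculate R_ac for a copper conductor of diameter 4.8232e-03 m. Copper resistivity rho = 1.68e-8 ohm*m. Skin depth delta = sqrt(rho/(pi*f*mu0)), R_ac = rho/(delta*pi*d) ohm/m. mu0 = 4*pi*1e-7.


delta = sqrt(1.68e-8 / (pi * 6.3069e+09 * 4*pi*1e-7)) = 8.214229e-07 m
R_ac = 1.68e-8 / (8.214229e-07 * pi * 4.8232e-03) = 1.350 ohm/m

1.350 ohm/m


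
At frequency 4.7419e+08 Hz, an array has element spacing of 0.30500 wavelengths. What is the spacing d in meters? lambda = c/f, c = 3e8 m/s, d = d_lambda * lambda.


lambda = c / f = 3.0000e+08 / 4.7419e+08 = 0.6326578 m
d = 0.30500 * 0.6326578 = 0.1930 m

0.1930 m


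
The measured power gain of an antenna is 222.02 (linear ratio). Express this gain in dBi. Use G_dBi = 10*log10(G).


G_dBi = 10 * log10(222.02) = 23.46 dBi

23.46 dBi


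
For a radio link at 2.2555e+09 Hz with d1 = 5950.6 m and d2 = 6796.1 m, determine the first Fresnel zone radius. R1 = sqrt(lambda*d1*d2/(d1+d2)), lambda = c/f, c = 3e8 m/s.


lambda = c / f = 3.0000e+08 / 2.2555e+09 = 0.1330082 m
R1 = sqrt(0.1330082 * 5950.6 * 6796.1 / (5950.6 + 6796.1)) = 20.54 m

20.54 m


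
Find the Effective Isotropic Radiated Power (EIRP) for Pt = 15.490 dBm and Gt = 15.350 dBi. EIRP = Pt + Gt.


EIRP = Pt + Gt = 15.490 + 15.350 = 30.84 dBm

30.84 dBm


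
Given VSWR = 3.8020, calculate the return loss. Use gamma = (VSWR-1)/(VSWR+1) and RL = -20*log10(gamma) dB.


gamma = (3.8020 - 1) / (3.8020 + 1) = 0.5835069
RL = -20 * log10(0.5835069) = 4.679 dB

4.679 dB


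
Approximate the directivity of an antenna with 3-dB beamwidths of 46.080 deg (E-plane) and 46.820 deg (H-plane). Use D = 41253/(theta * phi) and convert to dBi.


D_linear = 41253 / (46.080 * 46.820) = 19.12105
D_dBi = 10 * log10(19.12105) = 12.82 dBi

12.82 dBi


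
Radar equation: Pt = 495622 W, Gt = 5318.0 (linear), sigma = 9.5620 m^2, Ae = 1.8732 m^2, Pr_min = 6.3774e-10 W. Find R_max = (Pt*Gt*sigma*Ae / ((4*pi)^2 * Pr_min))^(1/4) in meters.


R^4 = 495622*5318.0*9.5620*1.8732 / ((4*pi)^2 * 6.3774e-10) = 4.687793e+17
R_max = 4.687793e+17^0.25 = 26166 m

26166 m


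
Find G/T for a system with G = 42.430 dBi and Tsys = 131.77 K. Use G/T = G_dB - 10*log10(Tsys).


G/T = 42.430 - 10*log10(131.77) = 42.430 - 21.19817 = 21.23 dB/K

21.23 dB/K


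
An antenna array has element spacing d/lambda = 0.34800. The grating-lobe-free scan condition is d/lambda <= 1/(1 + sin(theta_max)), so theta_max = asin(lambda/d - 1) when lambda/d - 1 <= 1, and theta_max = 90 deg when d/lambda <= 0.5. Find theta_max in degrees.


lambda/d - 1 = 1/0.34800 - 1 = 1.873563 >= 1
d/lambda <= 0.5, so the array can scan to endfire without grating lobes: theta_max = 90 deg

90 deg


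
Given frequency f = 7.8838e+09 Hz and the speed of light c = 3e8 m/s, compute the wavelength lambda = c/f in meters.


lambda = c / f = 3.0000e+08 / 7.8838e+09 = 0.03805 m

0.03805 m


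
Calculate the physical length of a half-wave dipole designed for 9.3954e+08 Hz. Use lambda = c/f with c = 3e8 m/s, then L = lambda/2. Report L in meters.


lambda = c / f = 3.0000e+08 / 9.3954e+08 = 0.3193052 m
L = lambda / 2 = 0.3193052 / 2 = 0.1597 m

0.1597 m


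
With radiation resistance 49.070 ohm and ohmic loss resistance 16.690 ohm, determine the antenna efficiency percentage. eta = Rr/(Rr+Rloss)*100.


eta = 49.070 / (49.070 + 16.690) * 100 = 74.62%

74.62%


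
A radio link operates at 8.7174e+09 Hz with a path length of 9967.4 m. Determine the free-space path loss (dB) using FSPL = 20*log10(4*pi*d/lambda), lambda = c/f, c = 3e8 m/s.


lambda = c / f = 3.0000e+08 / 8.7174e+09 = 0.03441393 m
FSPL = 20 * log10(4*pi*9967.4/0.03441393) = 131.2 dB

131.2 dB


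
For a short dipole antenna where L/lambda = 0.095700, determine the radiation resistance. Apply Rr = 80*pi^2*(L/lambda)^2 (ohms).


Rr = 80 * pi^2 * (0.095700)^2 = 80 * 9.869604 * 9.158490e-03 = 7.231 ohm

7.231 ohm


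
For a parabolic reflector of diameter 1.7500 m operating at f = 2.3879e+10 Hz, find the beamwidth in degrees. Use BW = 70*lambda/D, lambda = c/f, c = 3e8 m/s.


lambda = c / f = 3.0000e+08 / 2.3879e+10 = 0.01256334 m
BW = 70 * 0.01256334 / 1.7500 = 0.5025 deg

0.5025 deg


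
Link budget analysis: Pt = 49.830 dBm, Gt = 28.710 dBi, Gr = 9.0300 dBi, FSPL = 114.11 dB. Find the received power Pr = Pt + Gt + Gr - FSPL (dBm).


Pr = 49.830 + 28.710 + 9.0300 - 114.11 = -26.54 dBm

-26.54 dBm


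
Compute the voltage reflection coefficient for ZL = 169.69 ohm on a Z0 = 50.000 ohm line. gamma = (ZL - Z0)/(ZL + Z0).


gamma = (169.69 - 50.000) / (169.69 + 50.000) = 0.5448

0.5448


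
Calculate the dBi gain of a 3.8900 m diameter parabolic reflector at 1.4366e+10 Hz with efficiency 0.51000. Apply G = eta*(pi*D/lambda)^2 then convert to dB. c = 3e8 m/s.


lambda = c / f = 3.0000e+08 / 1.4366e+10 = 0.02088264 m
G_linear = 0.51000 * (pi * 3.8900 / 0.02088264)^2 = 174662.0
G_dBi = 10 * log10(174662.0) = 52.42 dBi

52.42 dBi


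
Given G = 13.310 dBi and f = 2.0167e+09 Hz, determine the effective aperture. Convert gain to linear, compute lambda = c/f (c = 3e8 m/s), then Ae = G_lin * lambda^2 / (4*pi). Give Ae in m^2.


lambda = c / f = 3.0000e+08 / 2.0167e+09 = 0.1487579 m
G_linear = 10^(13.310/10) = 21.42891
Ae = G_linear * lambda^2 / (4*pi) = 21.42891 * 0.1487579^2 / (4*pi) = 0.03774 m^2

0.03774 m^2


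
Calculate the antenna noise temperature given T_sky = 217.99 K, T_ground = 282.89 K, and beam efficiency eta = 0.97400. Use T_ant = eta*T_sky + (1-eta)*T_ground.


T_ant = 0.97400 * 217.99 + (1 - 0.97400) * 282.89 = 219.7 K

219.7 K


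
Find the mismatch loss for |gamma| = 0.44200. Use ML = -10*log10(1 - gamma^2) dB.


ML = -10 * log10(1 - 0.44200^2) = -10 * log10(0.804636) = 0.9440 dB

0.9440 dB


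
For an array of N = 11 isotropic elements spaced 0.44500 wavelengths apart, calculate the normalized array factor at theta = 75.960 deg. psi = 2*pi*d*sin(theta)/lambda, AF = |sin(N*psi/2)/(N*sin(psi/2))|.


psi = 2*pi*0.44500*sin(75.960 deg) = 2.712491 rad
AF = |sin(11*2.712491/2) / (11*sin(2.712491/2))| = 0.06604

0.06604


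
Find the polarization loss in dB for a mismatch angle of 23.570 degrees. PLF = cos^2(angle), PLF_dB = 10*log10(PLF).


PLF_linear = cos^2(23.570 deg) = 0.8401046
PLF_dB = 10 * log10(0.8401046) = -0.7567 dB

-0.7567 dB


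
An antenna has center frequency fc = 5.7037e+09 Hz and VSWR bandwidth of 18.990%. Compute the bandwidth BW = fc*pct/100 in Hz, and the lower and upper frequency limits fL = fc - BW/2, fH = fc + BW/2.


BW = 5.7037e+09 * 18.990/100 = 1.083133e+09 Hz
fL = 5.7037e+09 - 1.083133e+09/2 = 5.162e+09 Hz
fH = 5.7037e+09 + 1.083133e+09/2 = 6.245e+09 Hz

BW=1.083e+09 Hz, fL=5.162e+09 Hz, fH=6.245e+09 Hz


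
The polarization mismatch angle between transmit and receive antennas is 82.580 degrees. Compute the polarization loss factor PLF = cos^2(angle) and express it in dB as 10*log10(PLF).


PLF_linear = cos^2(82.580 deg) = 0.01667759
PLF_dB = 10 * log10(0.01667759) = -17.78 dB

-17.78 dB


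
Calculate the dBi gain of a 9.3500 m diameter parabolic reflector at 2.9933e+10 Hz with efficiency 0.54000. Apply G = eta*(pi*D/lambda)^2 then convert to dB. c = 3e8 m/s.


lambda = c / f = 3.0000e+08 / 2.9933e+10 = 0.01002238 m
G_linear = 0.54000 * (pi * 9.3500 / 0.01002238)^2 = 4.638473e+06
G_dBi = 10 * log10(4.638473e+06) = 66.66 dBi

66.66 dBi


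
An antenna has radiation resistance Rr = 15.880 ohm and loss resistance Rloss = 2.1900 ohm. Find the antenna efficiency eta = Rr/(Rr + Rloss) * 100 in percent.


eta = 15.880 / (15.880 + 2.1900) * 100 = 87.88%

87.88%


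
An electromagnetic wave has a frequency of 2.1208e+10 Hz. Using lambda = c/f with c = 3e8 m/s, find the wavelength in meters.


lambda = c / f = 3.0000e+08 / 2.1208e+10 = 0.01415 m

0.01415 m


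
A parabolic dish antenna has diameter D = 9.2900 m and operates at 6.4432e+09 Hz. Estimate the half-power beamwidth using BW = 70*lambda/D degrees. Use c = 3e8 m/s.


lambda = c / f = 3.0000e+08 / 6.4432e+09 = 0.04656072 m
BW = 70 * 0.04656072 / 9.2900 = 0.3508 deg

0.3508 deg


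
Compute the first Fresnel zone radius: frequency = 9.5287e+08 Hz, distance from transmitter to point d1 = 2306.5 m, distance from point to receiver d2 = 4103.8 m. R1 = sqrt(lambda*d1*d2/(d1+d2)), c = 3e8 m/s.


lambda = c / f = 3.0000e+08 / 9.5287e+08 = 0.3148383 m
R1 = sqrt(0.3148383 * 2306.5 * 4103.8 / (2306.5 + 4103.8)) = 21.56 m

21.56 m


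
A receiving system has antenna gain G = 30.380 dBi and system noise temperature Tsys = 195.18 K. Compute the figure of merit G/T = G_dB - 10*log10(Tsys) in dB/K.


G/T = 30.380 - 10*log10(195.18) = 30.380 - 22.90435 = 7.476 dB/K

7.476 dB/K


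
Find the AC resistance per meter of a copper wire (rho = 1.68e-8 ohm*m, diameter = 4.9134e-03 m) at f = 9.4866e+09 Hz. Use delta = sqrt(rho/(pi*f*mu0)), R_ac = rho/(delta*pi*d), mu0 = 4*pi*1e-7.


delta = sqrt(1.68e-8 / (pi * 9.4866e+09 * 4*pi*1e-7)) = 6.697604e-07 m
R_ac = 1.68e-8 / (6.697604e-07 * pi * 4.9134e-03) = 1.625 ohm/m

1.625 ohm/m


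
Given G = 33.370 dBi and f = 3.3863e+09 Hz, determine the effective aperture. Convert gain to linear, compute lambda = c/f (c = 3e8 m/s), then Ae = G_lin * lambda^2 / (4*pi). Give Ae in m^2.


lambda = c / f = 3.0000e+08 / 3.3863e+09 = 0.08859227 m
G_linear = 10^(33.370/10) = 2172.701
Ae = G_linear * lambda^2 / (4*pi) = 2172.701 * 0.08859227^2 / (4*pi) = 1.357 m^2

1.357 m^2


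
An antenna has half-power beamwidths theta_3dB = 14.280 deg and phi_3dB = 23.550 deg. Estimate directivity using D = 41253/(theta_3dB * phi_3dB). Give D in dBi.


D_linear = 41253 / (14.280 * 23.550) = 122.6694
D_dBi = 10 * log10(122.6694) = 20.89 dBi

20.89 dBi


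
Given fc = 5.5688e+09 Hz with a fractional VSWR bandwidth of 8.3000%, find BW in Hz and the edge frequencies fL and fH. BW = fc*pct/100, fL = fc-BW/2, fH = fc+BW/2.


BW = 5.5688e+09 * 8.3000/100 = 4.622104e+08 Hz
fL = 5.5688e+09 - 4.622104e+08/2 = 5.338e+09 Hz
fH = 5.5688e+09 + 4.622104e+08/2 = 5.800e+09 Hz

BW=4.622e+08 Hz, fL=5.338e+09 Hz, fH=5.800e+09 Hz


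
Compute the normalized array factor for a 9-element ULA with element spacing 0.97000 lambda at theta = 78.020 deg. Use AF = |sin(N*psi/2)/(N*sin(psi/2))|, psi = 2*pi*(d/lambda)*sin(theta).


psi = 2*pi*0.97000*sin(78.020 deg) = 5.961948 rad
AF = |sin(9*5.961948/2) / (9*sin(5.961948/2))| = 0.6893

0.6893


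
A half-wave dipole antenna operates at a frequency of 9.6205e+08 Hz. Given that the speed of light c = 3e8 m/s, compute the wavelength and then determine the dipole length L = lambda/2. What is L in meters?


lambda = c / f = 3.0000e+08 / 9.6205e+08 = 0.3118341 m
L = lambda / 2 = 0.3118341 / 2 = 0.1559 m

0.1559 m


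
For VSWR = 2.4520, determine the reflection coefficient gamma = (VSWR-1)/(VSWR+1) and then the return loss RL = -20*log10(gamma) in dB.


gamma = (2.4520 - 1) / (2.4520 + 1) = 0.4206257
RL = -20 * log10(0.4206257) = 7.522 dB

7.522 dB


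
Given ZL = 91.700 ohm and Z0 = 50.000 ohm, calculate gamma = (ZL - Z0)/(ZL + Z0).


gamma = (91.700 - 50.000) / (91.700 + 50.000) = 0.2943

0.2943


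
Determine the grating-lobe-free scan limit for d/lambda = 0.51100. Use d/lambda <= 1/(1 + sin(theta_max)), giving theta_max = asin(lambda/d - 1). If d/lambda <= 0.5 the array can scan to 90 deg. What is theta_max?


lambda/d - 1 = 1/0.51100 - 1 = 0.9569472
theta_max = asin(0.9569472) = 73.13 deg

73.13 deg


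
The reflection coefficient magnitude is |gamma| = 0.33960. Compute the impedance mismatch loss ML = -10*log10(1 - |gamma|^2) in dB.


ML = -10 * log10(1 - 0.33960^2) = -10 * log10(0.88467184) = 0.5322 dB

0.5322 dB


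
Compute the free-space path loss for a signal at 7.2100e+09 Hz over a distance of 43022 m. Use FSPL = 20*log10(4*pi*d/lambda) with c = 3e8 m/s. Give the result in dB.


lambda = c / f = 3.0000e+08 / 7.2100e+09 = 0.04160888 m
FSPL = 20 * log10(4*pi*43022/0.04160888) = 142.3 dB

142.3 dB


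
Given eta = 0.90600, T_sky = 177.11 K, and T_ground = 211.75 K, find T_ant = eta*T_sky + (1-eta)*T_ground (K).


T_ant = 0.90600 * 177.11 + (1 - 0.90600) * 211.75 = 180.4 K

180.4 K


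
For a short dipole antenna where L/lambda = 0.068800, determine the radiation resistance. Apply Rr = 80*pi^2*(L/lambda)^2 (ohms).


Rr = 80 * pi^2 * (0.068800)^2 = 80 * 9.869604 * 4.733440e-03 = 3.737 ohm

3.737 ohm


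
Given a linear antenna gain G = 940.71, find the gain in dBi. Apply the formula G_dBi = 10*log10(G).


G_dBi = 10 * log10(940.71) = 29.73 dBi

29.73 dBi


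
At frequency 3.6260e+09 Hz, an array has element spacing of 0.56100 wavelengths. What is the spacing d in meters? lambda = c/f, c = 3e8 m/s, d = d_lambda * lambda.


lambda = c / f = 3.0000e+08 / 3.6260e+09 = 0.08273580 m
d = 0.56100 * 0.08273580 = 0.04641 m

0.04641 m


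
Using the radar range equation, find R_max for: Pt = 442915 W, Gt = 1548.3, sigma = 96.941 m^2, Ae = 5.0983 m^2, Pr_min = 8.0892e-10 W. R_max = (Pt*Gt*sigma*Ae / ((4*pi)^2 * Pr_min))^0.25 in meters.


R^4 = 442915*1548.3*96.941*5.0983 / ((4*pi)^2 * 8.0892e-10) = 2.653280e+18
R_max = 2.653280e+18^0.25 = 40359 m

40359 m


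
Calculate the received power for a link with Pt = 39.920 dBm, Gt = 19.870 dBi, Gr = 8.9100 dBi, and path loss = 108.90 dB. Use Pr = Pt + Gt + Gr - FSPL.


Pr = 39.920 + 19.870 + 8.9100 - 108.90 = -40.20 dBm

-40.20 dBm


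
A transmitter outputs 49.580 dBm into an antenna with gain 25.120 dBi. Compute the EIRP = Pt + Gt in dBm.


EIRP = Pt + Gt = 49.580 + 25.120 = 74.70 dBm

74.70 dBm


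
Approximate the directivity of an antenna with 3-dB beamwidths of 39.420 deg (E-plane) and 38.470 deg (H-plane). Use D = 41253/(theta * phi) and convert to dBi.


D_linear = 41253 / (39.420 * 38.470) = 27.20300
D_dBi = 10 * log10(27.20300) = 14.35 dBi

14.35 dBi


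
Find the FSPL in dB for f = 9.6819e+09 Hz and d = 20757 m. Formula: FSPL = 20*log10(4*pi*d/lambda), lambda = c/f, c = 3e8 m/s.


lambda = c / f = 3.0000e+08 / 9.6819e+09 = 0.03098565 m
FSPL = 20 * log10(4*pi*20757/0.03098565) = 138.5 dB

138.5 dB


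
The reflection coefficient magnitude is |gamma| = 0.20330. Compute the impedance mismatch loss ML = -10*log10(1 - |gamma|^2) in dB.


ML = -10 * log10(1 - 0.20330^2) = -10 * log10(0.95866911) = 0.1833 dB

0.1833 dB


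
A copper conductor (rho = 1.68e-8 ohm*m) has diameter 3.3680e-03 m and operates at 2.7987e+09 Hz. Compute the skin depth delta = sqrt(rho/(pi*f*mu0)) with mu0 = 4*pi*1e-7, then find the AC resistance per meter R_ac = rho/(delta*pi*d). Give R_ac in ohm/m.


delta = sqrt(1.68e-8 / (pi * 2.7987e+09 * 4*pi*1e-7)) = 1.233095e-06 m
R_ac = 1.68e-8 / (1.233095e-06 * pi * 3.3680e-03) = 1.288 ohm/m

1.288 ohm/m


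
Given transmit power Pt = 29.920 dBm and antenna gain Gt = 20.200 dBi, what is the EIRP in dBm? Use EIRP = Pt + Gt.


EIRP = Pt + Gt = 29.920 + 20.200 = 50.12 dBm

50.12 dBm


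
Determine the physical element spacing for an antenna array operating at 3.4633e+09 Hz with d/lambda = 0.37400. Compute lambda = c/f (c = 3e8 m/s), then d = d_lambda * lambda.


lambda = c / f = 3.0000e+08 / 3.4633e+09 = 0.08662259 m
d = 0.37400 * 0.08662259 = 0.03240 m

0.03240 m


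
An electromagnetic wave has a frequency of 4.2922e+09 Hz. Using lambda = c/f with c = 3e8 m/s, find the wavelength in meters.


lambda = c / f = 3.0000e+08 / 4.2922e+09 = 0.06989 m

0.06989 m


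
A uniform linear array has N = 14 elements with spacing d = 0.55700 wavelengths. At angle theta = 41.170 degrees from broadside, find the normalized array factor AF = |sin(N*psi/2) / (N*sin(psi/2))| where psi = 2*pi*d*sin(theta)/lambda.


psi = 2*pi*0.55700*sin(41.170 deg) = 2.303859 rad
AF = |sin(14*2.303859/2) / (14*sin(2.303859/2))| = 0.03181

0.03181


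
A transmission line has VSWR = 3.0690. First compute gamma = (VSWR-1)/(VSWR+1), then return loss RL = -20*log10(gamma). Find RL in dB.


gamma = (3.0690 - 1) / (3.0690 + 1) = 0.5084787
RL = -20 * log10(0.5084787) = 5.875 dB

5.875 dB


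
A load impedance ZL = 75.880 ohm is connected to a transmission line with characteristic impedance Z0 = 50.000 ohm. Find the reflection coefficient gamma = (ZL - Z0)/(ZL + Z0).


gamma = (75.880 - 50.000) / (75.880 + 50.000) = 0.2056

0.2056


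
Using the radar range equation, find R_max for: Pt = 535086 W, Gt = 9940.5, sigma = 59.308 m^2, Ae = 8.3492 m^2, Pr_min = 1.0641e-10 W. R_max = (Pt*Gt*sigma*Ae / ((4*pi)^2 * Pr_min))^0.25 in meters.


R^4 = 535086*9940.5*59.308*8.3492 / ((4*pi)^2 * 1.0641e-10) = 1.567429e+20
R_max = 1.567429e+20^0.25 = 111891 m

111891 m


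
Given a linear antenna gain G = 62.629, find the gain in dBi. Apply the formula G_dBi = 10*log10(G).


G_dBi = 10 * log10(62.629) = 17.97 dBi

17.97 dBi


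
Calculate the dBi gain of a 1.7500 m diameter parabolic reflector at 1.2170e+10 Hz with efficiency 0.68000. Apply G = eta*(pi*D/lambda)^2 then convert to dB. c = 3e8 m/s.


lambda = c / f = 3.0000e+08 / 1.2170e+10 = 0.02465078 m
G_linear = 0.68000 * (pi * 1.7500 / 0.02465078)^2 = 33823.88
G_dBi = 10 * log10(33823.88) = 45.29 dBi

45.29 dBi


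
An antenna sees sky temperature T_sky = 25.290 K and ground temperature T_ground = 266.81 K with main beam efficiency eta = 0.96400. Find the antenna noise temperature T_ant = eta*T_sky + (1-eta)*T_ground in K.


T_ant = 0.96400 * 25.290 + (1 - 0.96400) * 266.81 = 33.98 K

33.98 K


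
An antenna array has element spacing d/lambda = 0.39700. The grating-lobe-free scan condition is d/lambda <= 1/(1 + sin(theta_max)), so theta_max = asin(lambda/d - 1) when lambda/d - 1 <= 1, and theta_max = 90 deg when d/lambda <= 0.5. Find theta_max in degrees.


lambda/d - 1 = 1/0.39700 - 1 = 1.518892 >= 1
d/lambda <= 0.5, so the array can scan to endfire without grating lobes: theta_max = 90 deg

90 deg


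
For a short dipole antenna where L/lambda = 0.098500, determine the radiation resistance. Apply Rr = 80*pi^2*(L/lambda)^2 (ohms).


Rr = 80 * pi^2 * (0.098500)^2 = 80 * 9.869604 * 9.702250e-03 = 7.661 ohm

7.661 ohm


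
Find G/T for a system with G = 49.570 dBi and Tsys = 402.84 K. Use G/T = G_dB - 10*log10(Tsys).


G/T = 49.570 - 10*log10(402.84) = 49.570 - 26.05133 = 23.52 dB/K

23.52 dB/K


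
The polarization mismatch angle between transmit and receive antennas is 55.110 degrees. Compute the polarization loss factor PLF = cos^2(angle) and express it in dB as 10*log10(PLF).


PLF_linear = cos^2(55.110 deg) = 0.3271871
PLF_dB = 10 * log10(0.3271871) = -4.852 dB

-4.852 dB


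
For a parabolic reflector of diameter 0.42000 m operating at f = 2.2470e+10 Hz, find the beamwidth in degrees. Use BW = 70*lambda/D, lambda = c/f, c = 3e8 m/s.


lambda = c / f = 3.0000e+08 / 2.2470e+10 = 0.01335113 m
BW = 70 * 0.01335113 / 0.42000 = 2.225 deg

2.225 deg


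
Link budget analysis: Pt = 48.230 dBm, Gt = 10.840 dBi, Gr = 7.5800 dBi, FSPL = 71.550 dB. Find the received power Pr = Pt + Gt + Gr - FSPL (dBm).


Pr = 48.230 + 10.840 + 7.5800 - 71.550 = -4.90 dBm

-4.90 dBm


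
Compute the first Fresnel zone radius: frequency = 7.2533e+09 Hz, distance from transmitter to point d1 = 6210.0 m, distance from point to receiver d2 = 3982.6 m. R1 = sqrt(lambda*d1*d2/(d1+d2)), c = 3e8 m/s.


lambda = c / f = 3.0000e+08 / 7.2533e+09 = 0.04136048 m
R1 = sqrt(0.04136048 * 6210.0 * 3982.6 / (6210.0 + 3982.6)) = 10.02 m

10.02 m


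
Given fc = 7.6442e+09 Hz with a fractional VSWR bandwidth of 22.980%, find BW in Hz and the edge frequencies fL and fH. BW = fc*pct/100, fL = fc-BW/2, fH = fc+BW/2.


BW = 7.6442e+09 * 22.980/100 = 1.756637e+09 Hz
fL = 7.6442e+09 - 1.756637e+09/2 = 6.766e+09 Hz
fH = 7.6442e+09 + 1.756637e+09/2 = 8.523e+09 Hz

BW=1.757e+09 Hz, fL=6.766e+09 Hz, fH=8.523e+09 Hz


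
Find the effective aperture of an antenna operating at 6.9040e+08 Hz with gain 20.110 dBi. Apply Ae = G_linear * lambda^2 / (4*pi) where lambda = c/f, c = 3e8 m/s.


lambda = c / f = 3.0000e+08 / 6.9040e+08 = 0.4345307 m
G_linear = 10^(20.110/10) = 102.5652
Ae = G_linear * lambda^2 / (4*pi) = 102.5652 * 0.4345307^2 / (4*pi) = 1.541 m^2

1.541 m^2


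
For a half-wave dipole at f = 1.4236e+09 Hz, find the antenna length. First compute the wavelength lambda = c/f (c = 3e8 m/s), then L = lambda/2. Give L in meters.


lambda = c / f = 3.0000e+08 / 1.4236e+09 = 0.2107334 m
L = lambda / 2 = 0.2107334 / 2 = 0.1054 m

0.1054 m


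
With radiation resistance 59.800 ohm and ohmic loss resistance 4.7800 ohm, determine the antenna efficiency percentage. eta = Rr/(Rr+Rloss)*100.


eta = 59.800 / (59.800 + 4.7800) * 100 = 92.60%

92.60%


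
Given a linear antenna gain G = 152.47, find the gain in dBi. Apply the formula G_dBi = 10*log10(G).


G_dBi = 10 * log10(152.47) = 21.83 dBi

21.83 dBi


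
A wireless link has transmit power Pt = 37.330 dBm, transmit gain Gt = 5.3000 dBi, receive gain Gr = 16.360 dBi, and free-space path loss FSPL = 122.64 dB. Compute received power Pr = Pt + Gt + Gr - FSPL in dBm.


Pr = 37.330 + 5.3000 + 16.360 - 122.64 = -63.65 dBm

-63.65 dBm


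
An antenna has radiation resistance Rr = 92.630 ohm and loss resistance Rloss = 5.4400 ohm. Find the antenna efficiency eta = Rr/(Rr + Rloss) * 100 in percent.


eta = 92.630 / (92.630 + 5.4400) * 100 = 94.45%

94.45%


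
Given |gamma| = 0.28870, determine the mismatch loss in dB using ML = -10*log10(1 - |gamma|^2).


ML = -10 * log10(1 - 0.28870^2) = -10 * log10(0.91665231) = 0.3780 dB

0.3780 dB


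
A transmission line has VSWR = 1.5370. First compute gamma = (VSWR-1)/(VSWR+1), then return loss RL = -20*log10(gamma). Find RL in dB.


gamma = (1.5370 - 1) / (1.5370 + 1) = 0.2116673
RL = -20 * log10(0.2116673) = 13.49 dB

13.49 dB


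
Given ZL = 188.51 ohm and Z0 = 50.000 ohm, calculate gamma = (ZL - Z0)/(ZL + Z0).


gamma = (188.51 - 50.000) / (188.51 + 50.000) = 0.5807

0.5807


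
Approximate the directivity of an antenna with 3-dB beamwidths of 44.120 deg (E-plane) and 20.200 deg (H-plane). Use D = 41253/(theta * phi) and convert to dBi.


D_linear = 41253 / (44.120 * 20.200) = 46.28803
D_dBi = 10 * log10(46.28803) = 16.65 dBi

16.65 dBi


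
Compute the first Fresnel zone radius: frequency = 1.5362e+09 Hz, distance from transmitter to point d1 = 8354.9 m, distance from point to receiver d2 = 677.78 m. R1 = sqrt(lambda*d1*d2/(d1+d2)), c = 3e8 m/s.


lambda = c / f = 3.0000e+08 / 1.5362e+09 = 0.1952871 m
R1 = sqrt(0.1952871 * 8354.9 * 677.78 / (8354.9 + 677.78)) = 11.06 m

11.06 m


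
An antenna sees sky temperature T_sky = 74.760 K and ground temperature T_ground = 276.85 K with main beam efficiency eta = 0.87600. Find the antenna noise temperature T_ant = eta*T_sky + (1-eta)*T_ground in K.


T_ant = 0.87600 * 74.760 + (1 - 0.87600) * 276.85 = 99.82 K

99.82 K


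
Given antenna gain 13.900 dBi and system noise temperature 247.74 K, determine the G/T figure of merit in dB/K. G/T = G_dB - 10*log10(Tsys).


G/T = 13.900 - 10*log10(247.74) = 13.900 - 23.93996 = -10.04 dB/K

-10.04 dB/K


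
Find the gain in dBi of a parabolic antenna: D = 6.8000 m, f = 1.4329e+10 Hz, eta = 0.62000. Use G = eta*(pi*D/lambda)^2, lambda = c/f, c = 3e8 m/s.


lambda = c / f = 3.0000e+08 / 1.4329e+10 = 0.02093656 m
G_linear = 0.62000 * (pi * 6.8000 / 0.02093656)^2 = 645503.5
G_dBi = 10 * log10(645503.5) = 58.10 dBi

58.10 dBi


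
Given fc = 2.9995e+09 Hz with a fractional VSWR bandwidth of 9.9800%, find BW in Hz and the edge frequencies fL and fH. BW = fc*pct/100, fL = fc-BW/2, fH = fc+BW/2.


BW = 2.9995e+09 * 9.9800/100 = 2.993501e+08 Hz
fL = 2.9995e+09 - 2.993501e+08/2 = 2.850e+09 Hz
fH = 2.9995e+09 + 2.993501e+08/2 = 3.149e+09 Hz

BW=2.994e+08 Hz, fL=2.850e+09 Hz, fH=3.149e+09 Hz


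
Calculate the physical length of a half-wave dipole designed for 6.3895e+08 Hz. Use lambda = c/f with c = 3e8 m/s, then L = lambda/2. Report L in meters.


lambda = c / f = 3.0000e+08 / 6.3895e+08 = 0.4695203 m
L = lambda / 2 = 0.4695203 / 2 = 0.2348 m

0.2348 m


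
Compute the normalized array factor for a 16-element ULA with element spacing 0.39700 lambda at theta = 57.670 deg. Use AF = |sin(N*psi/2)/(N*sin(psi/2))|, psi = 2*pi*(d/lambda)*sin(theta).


psi = 2*pi*0.39700*sin(57.670 deg) = 2.107744 rad
AF = |sin(16*2.107744/2) / (16*sin(2.107744/2))| = 0.06574

0.06574


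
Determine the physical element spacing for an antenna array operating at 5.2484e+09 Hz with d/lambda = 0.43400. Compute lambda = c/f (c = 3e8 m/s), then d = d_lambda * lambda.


lambda = c / f = 3.0000e+08 / 5.2484e+09 = 0.05716028 m
d = 0.43400 * 0.05716028 = 0.02481 m

0.02481 m


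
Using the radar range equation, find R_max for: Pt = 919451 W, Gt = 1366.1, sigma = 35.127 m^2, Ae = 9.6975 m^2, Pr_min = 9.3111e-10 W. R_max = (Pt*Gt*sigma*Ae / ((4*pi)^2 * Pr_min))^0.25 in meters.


R^4 = 919451*1366.1*35.127*9.6975 / ((4*pi)^2 * 9.3111e-10) = 2.909988e+18
R_max = 2.909988e+18^0.25 = 41302 m

41302 m


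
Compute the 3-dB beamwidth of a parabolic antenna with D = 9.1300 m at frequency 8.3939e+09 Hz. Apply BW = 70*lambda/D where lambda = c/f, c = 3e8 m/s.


lambda = c / f = 3.0000e+08 / 8.3939e+09 = 0.03574024 m
BW = 70 * 0.03574024 / 9.1300 = 0.2740 deg

0.2740 deg


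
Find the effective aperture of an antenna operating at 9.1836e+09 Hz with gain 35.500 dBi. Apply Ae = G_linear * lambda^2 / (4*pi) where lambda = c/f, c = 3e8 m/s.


lambda = c / f = 3.0000e+08 / 9.1836e+09 = 0.03266693 m
G_linear = 10^(35.500/10) = 3548.134
Ae = G_linear * lambda^2 / (4*pi) = 3548.134 * 0.03266693^2 / (4*pi) = 0.3013 m^2

0.3013 m^2


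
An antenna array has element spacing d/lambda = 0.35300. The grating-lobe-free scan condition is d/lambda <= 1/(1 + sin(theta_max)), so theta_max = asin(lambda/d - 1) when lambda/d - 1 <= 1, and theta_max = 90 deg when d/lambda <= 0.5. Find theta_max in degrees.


lambda/d - 1 = 1/0.35300 - 1 = 1.832861 >= 1
d/lambda <= 0.5, so the array can scan to endfire without grating lobes: theta_max = 90 deg

90 deg


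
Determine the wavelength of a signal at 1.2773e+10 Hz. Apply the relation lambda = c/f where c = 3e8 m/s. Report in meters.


lambda = c / f = 3.0000e+08 / 1.2773e+10 = 0.02349 m

0.02349 m


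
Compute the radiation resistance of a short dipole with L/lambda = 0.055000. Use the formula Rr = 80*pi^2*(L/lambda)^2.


Rr = 80 * pi^2 * (0.055000)^2 = 80 * 9.869604 * 3.025000e-03 = 2.388 ohm

2.388 ohm


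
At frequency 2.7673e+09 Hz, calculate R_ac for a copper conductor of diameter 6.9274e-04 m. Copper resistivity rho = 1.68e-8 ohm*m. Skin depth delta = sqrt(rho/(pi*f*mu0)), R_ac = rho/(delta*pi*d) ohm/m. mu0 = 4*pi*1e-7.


delta = sqrt(1.68e-8 / (pi * 2.7673e+09 * 4*pi*1e-7)) = 1.240071e-06 m
R_ac = 1.68e-8 / (1.240071e-06 * pi * 6.9274e-04) = 6.225 ohm/m

6.225 ohm/m


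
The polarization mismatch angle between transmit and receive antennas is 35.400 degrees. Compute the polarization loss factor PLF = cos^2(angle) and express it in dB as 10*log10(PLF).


PLF_linear = cos^2(35.400 deg) = 0.6644333
PLF_dB = 10 * log10(0.6644333) = -1.775 dB

-1.775 dB


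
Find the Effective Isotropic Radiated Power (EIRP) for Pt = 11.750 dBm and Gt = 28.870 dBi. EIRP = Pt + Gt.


EIRP = Pt + Gt = 11.750 + 28.870 = 40.62 dBm

40.62 dBm


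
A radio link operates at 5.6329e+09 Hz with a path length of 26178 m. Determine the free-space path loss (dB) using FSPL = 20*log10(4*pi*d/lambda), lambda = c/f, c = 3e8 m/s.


lambda = c / f = 3.0000e+08 / 5.6329e+09 = 0.05325853 m
FSPL = 20 * log10(4*pi*26178/0.05325853) = 135.8 dB

135.8 dB


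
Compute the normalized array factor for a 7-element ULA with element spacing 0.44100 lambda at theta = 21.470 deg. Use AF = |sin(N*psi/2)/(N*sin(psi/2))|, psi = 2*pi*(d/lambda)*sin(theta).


psi = 2*pi*0.44100*sin(21.470 deg) = 1.014183 rad
AF = |sin(7*1.014183/2) / (7*sin(1.014183/2))| = 0.1167

0.1167


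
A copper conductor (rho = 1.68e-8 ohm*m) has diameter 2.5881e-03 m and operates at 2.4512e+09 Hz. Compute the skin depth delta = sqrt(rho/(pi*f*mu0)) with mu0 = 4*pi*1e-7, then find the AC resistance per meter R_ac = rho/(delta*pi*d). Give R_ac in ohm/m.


delta = sqrt(1.68e-8 / (pi * 2.4512e+09 * 4*pi*1e-7)) = 1.317605e-06 m
R_ac = 1.68e-8 / (1.317605e-06 * pi * 2.5881e-03) = 1.568 ohm/m

1.568 ohm/m


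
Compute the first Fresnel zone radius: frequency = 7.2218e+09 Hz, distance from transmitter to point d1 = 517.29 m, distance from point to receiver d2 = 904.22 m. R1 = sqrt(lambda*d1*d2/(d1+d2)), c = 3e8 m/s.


lambda = c / f = 3.0000e+08 / 7.2218e+09 = 0.04154089 m
R1 = sqrt(0.04154089 * 517.29 * 904.22 / (517.29 + 904.22)) = 3.697 m

3.697 m


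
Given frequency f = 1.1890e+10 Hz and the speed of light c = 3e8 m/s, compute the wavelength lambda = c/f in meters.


lambda = c / f = 3.0000e+08 / 1.1890e+10 = 0.02523 m

0.02523 m


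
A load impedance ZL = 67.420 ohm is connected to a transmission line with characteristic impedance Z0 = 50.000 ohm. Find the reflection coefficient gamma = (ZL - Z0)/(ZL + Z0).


gamma = (67.420 - 50.000) / (67.420 + 50.000) = 0.1484

0.1484


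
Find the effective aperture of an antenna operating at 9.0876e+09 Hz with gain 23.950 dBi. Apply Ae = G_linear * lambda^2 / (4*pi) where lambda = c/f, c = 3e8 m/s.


lambda = c / f = 3.0000e+08 / 9.0876e+09 = 0.03301202 m
G_linear = 10^(23.950/10) = 248.3133
Ae = G_linear * lambda^2 / (4*pi) = 248.3133 * 0.03301202^2 / (4*pi) = 0.02153 m^2

0.02153 m^2


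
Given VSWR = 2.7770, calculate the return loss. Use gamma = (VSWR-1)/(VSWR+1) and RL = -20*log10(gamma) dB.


gamma = (2.7770 - 1) / (2.7770 + 1) = 0.4704792
RL = -20 * log10(0.4704792) = 6.549 dB

6.549 dB


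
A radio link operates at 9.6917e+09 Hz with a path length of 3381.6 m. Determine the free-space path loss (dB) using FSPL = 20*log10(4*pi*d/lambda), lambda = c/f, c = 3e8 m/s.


lambda = c / f = 3.0000e+08 / 9.6917e+09 = 0.03095432 m
FSPL = 20 * log10(4*pi*3381.6/0.03095432) = 122.8 dB

122.8 dB


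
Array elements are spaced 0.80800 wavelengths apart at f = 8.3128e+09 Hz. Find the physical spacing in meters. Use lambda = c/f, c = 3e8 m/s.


lambda = c / f = 3.0000e+08 / 8.3128e+09 = 0.03608892 m
d = 0.80800 * 0.03608892 = 0.02916 m

0.02916 m


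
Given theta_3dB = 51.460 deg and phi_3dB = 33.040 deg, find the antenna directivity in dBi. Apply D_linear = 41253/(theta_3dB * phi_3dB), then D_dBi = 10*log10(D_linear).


D_linear = 41253 / (51.460 * 33.040) = 24.26307
D_dBi = 10 * log10(24.26307) = 13.85 dBi

13.85 dBi


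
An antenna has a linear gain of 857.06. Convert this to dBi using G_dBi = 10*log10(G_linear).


G_dBi = 10 * log10(857.06) = 29.33 dBi

29.33 dBi


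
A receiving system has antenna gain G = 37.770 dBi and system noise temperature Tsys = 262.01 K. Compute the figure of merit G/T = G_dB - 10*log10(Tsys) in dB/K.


G/T = 37.770 - 10*log10(262.01) = 37.770 - 24.18318 = 13.59 dB/K

13.59 dB/K


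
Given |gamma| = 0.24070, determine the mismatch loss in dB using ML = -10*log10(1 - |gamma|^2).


ML = -10 * log10(1 - 0.24070^2) = -10 * log10(0.94206351) = 0.2592 dB

0.2592 dB


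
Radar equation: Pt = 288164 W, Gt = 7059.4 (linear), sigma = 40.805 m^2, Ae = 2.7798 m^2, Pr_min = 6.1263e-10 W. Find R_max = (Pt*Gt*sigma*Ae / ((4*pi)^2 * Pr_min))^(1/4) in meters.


R^4 = 288164*7059.4*40.805*2.7798 / ((4*pi)^2 * 6.1263e-10) = 2.385154e+18
R_max = 2.385154e+18^0.25 = 39299 m

39299 m


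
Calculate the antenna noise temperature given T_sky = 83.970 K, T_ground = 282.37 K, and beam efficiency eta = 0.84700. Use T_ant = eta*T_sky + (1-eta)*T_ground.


T_ant = 0.84700 * 83.970 + (1 - 0.84700) * 282.37 = 114.3 K

114.3 K


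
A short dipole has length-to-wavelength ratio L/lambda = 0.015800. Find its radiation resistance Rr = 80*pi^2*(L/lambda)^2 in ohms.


Rr = 80 * pi^2 * (0.015800)^2 = 80 * 9.869604 * 2.496400e-04 = 0.1971 ohm

0.1971 ohm


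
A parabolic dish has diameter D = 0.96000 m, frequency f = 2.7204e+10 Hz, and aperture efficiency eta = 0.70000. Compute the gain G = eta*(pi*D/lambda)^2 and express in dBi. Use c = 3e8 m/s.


lambda = c / f = 3.0000e+08 / 2.7204e+10 = 0.01102779 m
G_linear = 0.70000 * (pi * 0.96000 / 0.01102779)^2 = 52355.62
G_dBi = 10 * log10(52355.62) = 47.19 dBi

47.19 dBi


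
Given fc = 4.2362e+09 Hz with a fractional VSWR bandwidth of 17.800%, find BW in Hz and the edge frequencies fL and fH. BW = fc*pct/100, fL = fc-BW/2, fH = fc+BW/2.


BW = 4.2362e+09 * 17.800/100 = 7.540436e+08 Hz
fL = 4.2362e+09 - 7.540436e+08/2 = 3.859e+09 Hz
fH = 4.2362e+09 + 7.540436e+08/2 = 4.613e+09 Hz

BW=7.540e+08 Hz, fL=3.859e+09 Hz, fH=4.613e+09 Hz


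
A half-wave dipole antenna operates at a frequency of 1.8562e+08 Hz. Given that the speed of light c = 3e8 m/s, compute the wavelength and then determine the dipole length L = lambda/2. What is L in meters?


lambda = c / f = 3.0000e+08 / 1.8562e+08 = 1.616205 m
L = lambda / 2 = 1.616205 / 2 = 0.8081 m

0.8081 m


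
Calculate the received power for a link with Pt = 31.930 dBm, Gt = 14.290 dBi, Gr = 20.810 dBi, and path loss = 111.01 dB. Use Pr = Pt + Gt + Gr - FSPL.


Pr = 31.930 + 14.290 + 20.810 - 111.01 = -43.98 dBm

-43.98 dBm


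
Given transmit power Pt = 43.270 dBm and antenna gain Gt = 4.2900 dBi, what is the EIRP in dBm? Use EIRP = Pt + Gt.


EIRP = Pt + Gt = 43.270 + 4.2900 = 47.56 dBm

47.56 dBm


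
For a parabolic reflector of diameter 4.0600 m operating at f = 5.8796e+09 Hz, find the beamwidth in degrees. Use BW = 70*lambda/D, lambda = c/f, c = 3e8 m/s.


lambda = c / f = 3.0000e+08 / 5.8796e+09 = 0.05102388 m
BW = 70 * 0.05102388 / 4.0600 = 0.8797 deg

0.8797 deg


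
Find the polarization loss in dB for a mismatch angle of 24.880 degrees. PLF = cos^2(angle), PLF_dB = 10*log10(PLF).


PLF_linear = cos^2(24.880 deg) = 0.8229954
PLF_dB = 10 * log10(0.8229954) = -0.8460 dB

-0.8460 dB


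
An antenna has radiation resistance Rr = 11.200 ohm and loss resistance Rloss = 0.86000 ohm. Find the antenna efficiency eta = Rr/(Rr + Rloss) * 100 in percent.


eta = 11.200 / (11.200 + 0.86000) * 100 = 92.87%

92.87%


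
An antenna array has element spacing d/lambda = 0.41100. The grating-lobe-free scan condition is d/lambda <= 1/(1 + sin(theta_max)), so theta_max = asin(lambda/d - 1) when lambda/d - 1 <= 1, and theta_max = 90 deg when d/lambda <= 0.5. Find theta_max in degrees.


lambda/d - 1 = 1/0.41100 - 1 = 1.433090 >= 1
d/lambda <= 0.5, so the array can scan to endfire without grating lobes: theta_max = 90 deg

90 deg


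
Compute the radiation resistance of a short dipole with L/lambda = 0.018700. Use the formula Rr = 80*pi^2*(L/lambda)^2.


Rr = 80 * pi^2 * (0.018700)^2 = 80 * 9.869604 * 3.496900e-04 = 0.2761 ohm

0.2761 ohm


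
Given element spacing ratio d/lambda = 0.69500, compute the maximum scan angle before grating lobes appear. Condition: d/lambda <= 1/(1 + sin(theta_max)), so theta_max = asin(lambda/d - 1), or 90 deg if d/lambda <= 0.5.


lambda/d - 1 = 1/0.69500 - 1 = 0.4388489
theta_max = asin(0.4388489) = 26.03 deg

26.03 deg


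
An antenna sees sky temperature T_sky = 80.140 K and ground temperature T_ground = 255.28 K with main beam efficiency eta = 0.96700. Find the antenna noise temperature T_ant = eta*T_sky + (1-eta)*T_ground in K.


T_ant = 0.96700 * 80.140 + (1 - 0.96700) * 255.28 = 85.92 K

85.92 K


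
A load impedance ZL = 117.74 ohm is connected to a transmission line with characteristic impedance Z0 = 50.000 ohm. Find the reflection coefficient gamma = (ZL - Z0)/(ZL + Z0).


gamma = (117.74 - 50.000) / (117.74 + 50.000) = 0.4038

0.4038


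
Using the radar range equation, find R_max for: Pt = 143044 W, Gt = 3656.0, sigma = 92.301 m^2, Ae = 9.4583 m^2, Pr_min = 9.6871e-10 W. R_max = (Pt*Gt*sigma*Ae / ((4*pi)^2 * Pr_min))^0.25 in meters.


R^4 = 143044*3656.0*92.301*9.4583 / ((4*pi)^2 * 9.6871e-10) = 2.984570e+18
R_max = 2.984570e+18^0.25 = 41564 m

41564 m


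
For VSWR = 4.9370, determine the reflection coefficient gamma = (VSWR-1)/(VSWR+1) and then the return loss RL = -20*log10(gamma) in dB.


gamma = (4.9370 - 1) / (4.9370 + 1) = 0.6631295
RL = -20 * log10(0.6631295) = 3.568 dB

3.568 dB


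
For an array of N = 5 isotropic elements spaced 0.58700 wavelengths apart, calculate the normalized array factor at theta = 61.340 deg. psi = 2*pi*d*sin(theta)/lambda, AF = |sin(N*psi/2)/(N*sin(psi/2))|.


psi = 2*pi*0.58700*sin(61.340 deg) = 3.236352 rad
AF = |sin(5*3.236352/2) / (5*sin(3.236352/2))| = 0.1946

0.1946


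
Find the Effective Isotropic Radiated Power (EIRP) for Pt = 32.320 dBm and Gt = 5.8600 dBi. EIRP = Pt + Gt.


EIRP = Pt + Gt = 32.320 + 5.8600 = 38.18 dBm

38.18 dBm


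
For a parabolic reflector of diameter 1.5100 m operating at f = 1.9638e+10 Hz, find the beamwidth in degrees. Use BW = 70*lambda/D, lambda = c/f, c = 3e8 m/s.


lambda = c / f = 3.0000e+08 / 1.9638e+10 = 0.01527650 m
BW = 70 * 0.01527650 / 1.5100 = 0.7082 deg

0.7082 deg


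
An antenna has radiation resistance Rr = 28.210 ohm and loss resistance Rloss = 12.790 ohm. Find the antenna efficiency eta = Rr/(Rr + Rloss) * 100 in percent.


eta = 28.210 / (28.210 + 12.790) * 100 = 68.80%

68.80%


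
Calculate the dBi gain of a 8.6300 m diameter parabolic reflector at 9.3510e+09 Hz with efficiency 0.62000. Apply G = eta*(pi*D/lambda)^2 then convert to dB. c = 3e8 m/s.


lambda = c / f = 3.0000e+08 / 9.3510e+09 = 0.03208213 m
G_linear = 0.62000 * (pi * 8.6300 / 0.03208213)^2 = 442778.6
G_dBi = 10 * log10(442778.6) = 56.46 dBi

56.46 dBi


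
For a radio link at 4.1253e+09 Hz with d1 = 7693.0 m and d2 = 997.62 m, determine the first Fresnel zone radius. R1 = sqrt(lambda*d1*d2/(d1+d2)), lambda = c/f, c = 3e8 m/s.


lambda = c / f = 3.0000e+08 / 4.1253e+09 = 0.07272198 m
R1 = sqrt(0.07272198 * 7693.0 * 997.62 / (7693.0 + 997.62)) = 8.014 m

8.014 m


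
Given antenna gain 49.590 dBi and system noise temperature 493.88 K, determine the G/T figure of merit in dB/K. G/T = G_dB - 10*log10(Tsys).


G/T = 49.590 - 10*log10(493.88) = 49.590 - 26.93621 = 22.65 dB/K

22.65 dB/K


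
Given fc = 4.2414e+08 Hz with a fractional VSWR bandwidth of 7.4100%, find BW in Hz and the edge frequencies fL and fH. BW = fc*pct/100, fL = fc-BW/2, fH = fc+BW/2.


BW = 4.2414e+08 * 7.4100/100 = 3.142877e+07 Hz
fL = 4.2414e+08 - 3.142877e+07/2 = 4.084e+08 Hz
fH = 4.2414e+08 + 3.142877e+07/2 = 4.399e+08 Hz

BW=3.143e+07 Hz, fL=4.084e+08 Hz, fH=4.399e+08 Hz


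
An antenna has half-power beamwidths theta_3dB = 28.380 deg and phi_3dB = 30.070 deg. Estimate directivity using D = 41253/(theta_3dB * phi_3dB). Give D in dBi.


D_linear = 41253 / (28.380 * 30.070) = 48.34034
D_dBi = 10 * log10(48.34034) = 16.84 dBi

16.84 dBi


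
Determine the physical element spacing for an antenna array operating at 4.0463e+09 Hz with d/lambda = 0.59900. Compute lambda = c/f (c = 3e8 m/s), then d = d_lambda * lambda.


lambda = c / f = 3.0000e+08 / 4.0463e+09 = 0.07414181 m
d = 0.59900 * 0.07414181 = 0.04441 m

0.04441 m


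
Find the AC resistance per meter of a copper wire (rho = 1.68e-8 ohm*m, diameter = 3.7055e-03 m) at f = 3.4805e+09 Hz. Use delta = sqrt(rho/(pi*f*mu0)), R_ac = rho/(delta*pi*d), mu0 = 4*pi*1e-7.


delta = sqrt(1.68e-8 / (pi * 3.4805e+09 * 4*pi*1e-7)) = 1.105742e-06 m
R_ac = 1.68e-8 / (1.105742e-06 * pi * 3.7055e-03) = 1.305 ohm/m

1.305 ohm/m


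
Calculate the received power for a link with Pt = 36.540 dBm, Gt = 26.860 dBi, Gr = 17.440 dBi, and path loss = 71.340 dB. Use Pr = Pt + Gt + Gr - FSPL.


Pr = 36.540 + 26.860 + 17.440 - 71.340 = 9.50 dBm

9.50 dBm


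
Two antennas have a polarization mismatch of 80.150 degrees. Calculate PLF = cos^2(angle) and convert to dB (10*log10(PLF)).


PLF_linear = cos^2(80.150 deg) = 0.02926473
PLF_dB = 10 * log10(0.02926473) = -15.34 dB

-15.34 dB
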